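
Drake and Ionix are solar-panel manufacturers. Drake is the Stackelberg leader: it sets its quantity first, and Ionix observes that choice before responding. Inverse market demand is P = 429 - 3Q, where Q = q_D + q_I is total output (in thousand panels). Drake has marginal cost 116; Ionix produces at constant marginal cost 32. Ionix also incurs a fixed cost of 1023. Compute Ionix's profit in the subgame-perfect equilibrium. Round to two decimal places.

5627.52

Solve by backward induction. Given q_D, the follower Ionix maximises π_I = (429 - 3q_D - 3q_I)q_I - 32q_I.
∂π_I/∂q_I = 397 - 3q_D - 6q_I = 0 gives the reaction function q_I = (397 - 3q_D)/6.
Drake substitutes q_I(q_D) into its own profit: π_D = q_D(429 - 3q_D - (397 - 3q_D)/2) - 116q_D = (461/2 - (3/2)q_D)q_D - 116q_D.
Maximising: ∂π_D/∂q_D = 229/2 - 3q_D = 0, giving q_D = 229/6.
Then q_I = (397 - 3·(229/6))/6 = 565/12.
Price P = 429 - 3·(341/4) = 693/4.
Ionix's profit: (693/4 - 32)·(565/12) - 1023 = 5627.5208.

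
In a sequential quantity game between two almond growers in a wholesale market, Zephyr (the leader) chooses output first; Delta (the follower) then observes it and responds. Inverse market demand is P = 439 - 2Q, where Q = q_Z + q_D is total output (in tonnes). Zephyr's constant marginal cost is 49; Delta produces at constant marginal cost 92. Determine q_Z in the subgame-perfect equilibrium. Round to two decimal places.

108.25

The follower Delta best-responds to any q_Z: π_D = (439 - 2Q)q_D - 92q_D.
∂π_D/∂q_D = 347 - 2q_Z - 4q_D = 0 gives the reaction function q_D = (347 - 2q_Z)/4.
The leader anticipates this reaction. Substituting into P = 439 - 2Q gives P = 531/2 - q_Z, so π_Z = (531/2 - q_Z)q_Z - 49q_Z.
Maximising: ∂π_Z/∂q_Z = 433/2 - 2q_Z = 0, giving q_Z = 433/4.
Then q_D = (347 - 2·(433/4))/4 = 261/8.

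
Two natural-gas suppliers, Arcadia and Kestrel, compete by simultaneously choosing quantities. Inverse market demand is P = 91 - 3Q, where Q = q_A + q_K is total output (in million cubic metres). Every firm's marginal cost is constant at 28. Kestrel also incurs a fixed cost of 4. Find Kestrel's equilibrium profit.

A representative firm's profit is π_i = q_i(91 - 3Q) - 28q_i.
First-order condition (treating rivals' output as given): 63 - 6q_i - 3q_j = 0.
With identical firms every q_j equals q_i, so q_j = q_i and 63 = 9q_i, giving q_i = 7.
Price P = 91 - 3·14 = 49.
Kestrel's profit: (49 - 28)·7 - 4 = 143.

143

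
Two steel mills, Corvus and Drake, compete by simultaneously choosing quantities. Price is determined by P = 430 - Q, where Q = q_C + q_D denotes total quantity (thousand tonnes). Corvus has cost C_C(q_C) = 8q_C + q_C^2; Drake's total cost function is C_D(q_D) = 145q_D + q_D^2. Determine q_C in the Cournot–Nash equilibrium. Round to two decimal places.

93.53

Corvus's profit: π_C = (430 - Q)q_C - (8q_C + q_C²). Setting ∂π_C/∂q_C = 0: 422 - 4q_C - (q_D) = 0.
Drake's profit: π_D = (430 - Q)q_D - (145q_D + q_D²). Setting ∂π_D/∂q_D = 0: 285 - 4q_D - (q_C) = 0.
Best responses: q_C = (422 - q_D)/4, q_D = (285 - q_C)/4.
Solving the pair: q_C = 1403/15, q_D = 718/15.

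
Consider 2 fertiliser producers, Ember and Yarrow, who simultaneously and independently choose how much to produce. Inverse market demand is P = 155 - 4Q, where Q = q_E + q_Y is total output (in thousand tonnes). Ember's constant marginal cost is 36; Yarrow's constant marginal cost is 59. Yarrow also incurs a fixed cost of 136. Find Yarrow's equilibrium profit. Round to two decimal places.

Ember's profit: π_E = (155 - 4Q)q_E - (36q_E). Setting ∂π_E/∂q_E = 0: 119 - 8q_E - 4(q_Y) = 0.
Yarrow's first-order condition: 96 - 8q_Y - 4(q_E) = 0.
Rearranging gives the reaction functions q_E = (119 - 4q_Y)/8 and q_Y = (96 - 4q_E)/8.
Solving the pair: q_E = 71/6, q_Y = 73/12.
Price P = 155 - 4·(215/12) = 250/3.
Yarrow's profit: (250/3 - 59)·(73/12) - 136 = 433/36.

12.03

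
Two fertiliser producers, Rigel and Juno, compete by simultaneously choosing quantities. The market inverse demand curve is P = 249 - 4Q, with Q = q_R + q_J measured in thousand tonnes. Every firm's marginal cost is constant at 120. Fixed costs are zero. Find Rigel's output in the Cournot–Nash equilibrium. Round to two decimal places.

10.75

A representative firm's profit is π_i = q_i(249 - 4Q) - 120q_i.
Setting ∂π_i/∂q_i = 0 with rivals' quantities fixed: 129 - 8q_i - 4q_j = 0.
By symmetry each firm produces the same amount; substituting q_j = q_i yields q_i = 129/12 = 43/4.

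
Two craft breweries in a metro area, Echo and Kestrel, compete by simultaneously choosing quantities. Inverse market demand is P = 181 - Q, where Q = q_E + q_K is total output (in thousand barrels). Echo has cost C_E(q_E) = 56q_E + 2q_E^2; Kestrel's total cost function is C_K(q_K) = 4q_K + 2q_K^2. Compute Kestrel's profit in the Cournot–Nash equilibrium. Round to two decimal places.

2150.13

Echo's profit: π_E = (181 - Q)q_E - (56q_E + 2q_E²). Setting ∂π_E/∂q_E = 0: 125 - 6q_E - (q_K) = 0.
Kestrel's first-order condition: 177 - 6q_K - (q_E) = 0.
So q_E = (125 - q_K)/6 and q_K = (177 - q_E)/6.
Solving the pair: q_E = 573/35, q_K = 937/35.
Price P = 181 - 302/7 = 965/7.
Kestrel's profit: (965/7)·(937/35) - 4·(937/35) - 2(937/35)² = 2150.1282.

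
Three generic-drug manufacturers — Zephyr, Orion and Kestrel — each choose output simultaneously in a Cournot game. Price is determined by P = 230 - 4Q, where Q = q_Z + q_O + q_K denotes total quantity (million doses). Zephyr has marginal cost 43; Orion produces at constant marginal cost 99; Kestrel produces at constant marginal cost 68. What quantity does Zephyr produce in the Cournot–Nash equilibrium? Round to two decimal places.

Zephyr's profit: π_Z = (230 - 4Q)q_Z - (43q_Z). Setting ∂π_Z/∂q_Z = 0: 187 - 8q_Z - 4(q_O + q_K) = 0.
Orion's first-order condition: 131 - 8q_O - 4(q_Z + q_K) = 0.
Kestrel's first-order condition: 162 - 8q_K - 4(q_Z + q_O) = 0.
Summing all 3 equations gives 480 − 16Q = 0, hence Q = 30.
Back-substituting: q_Z = (187 − 120)/4 = 67/4, q_O = (131 − 120)/4 = 11/4, q_K = (162 − 120)/4 = 21/2.

16.75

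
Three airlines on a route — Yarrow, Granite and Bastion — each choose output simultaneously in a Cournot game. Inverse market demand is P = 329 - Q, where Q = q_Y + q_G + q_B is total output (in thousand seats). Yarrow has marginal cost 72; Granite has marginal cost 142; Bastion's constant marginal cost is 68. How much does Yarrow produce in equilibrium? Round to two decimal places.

80.75

Yarrow's profit: π_Y = (329 - Q)q_Y - (72q_Y). Setting ∂π_Y/∂q_Y = 0: 257 - 2q_Y - (q_G + q_B) = 0.
Granite's first-order condition: 187 - 2q_G - (q_Y + q_B) = 0.
Bastion's first-order condition: 261 - 2q_B - (q_Y + q_G) = 0.
Adding the 3 first-order conditions: 705 − 4Q = 0, so Q = 705/4.
Back-substituting: q_Y = (257 − 705/4) = 323/4, q_G = (187 − 705/4) = 43/4, q_B = (261 − 705/4) = 339/4.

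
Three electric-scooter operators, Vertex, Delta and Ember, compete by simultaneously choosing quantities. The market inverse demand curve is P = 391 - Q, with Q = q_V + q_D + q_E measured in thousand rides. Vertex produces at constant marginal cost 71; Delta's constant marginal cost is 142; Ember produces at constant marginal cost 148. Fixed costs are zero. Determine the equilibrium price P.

188

Vertex's profit: π_V = (391 - Q)q_V - (71q_V). Setting ∂π_V/∂q_V = 0: 320 - 2q_V - (q_D + q_E) = 0.
Delta's first-order condition: 249 - 2q_D - (q_V + q_E) = 0.
Ember's profit: π_E = (391 - Q)q_E - (148q_E). Setting ∂π_E/∂q_E = 0: 243 - 2q_E - (q_V + q_D) = 0.
Adding the 3 conditions: 812 − 2Q − 2Q = 0, i.e. Q = 203.
Back-substituting: q_V = (320 − 203) = 117, q_D = (249 − 203) = 46, q_E = (243 − 203) = 40.
Total output Q = 203, so price P = 391 - 203 = 188.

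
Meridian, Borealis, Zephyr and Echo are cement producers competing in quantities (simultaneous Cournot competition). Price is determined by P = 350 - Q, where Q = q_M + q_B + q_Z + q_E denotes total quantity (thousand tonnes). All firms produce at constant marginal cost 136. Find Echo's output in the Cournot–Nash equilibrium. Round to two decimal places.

42.80

A representative firm's profit is π_i = q_i(350 - Q) - 136q_i.
First-order condition (treating rivals' output as given): 214 - 2q_i - Σ_{j≠i} q_j = 0.
With identical firms every q_j equals q_i, so Σ_{j≠i} q_j = 3q_i and 214 = 5q_i, giving q_i = 214/5.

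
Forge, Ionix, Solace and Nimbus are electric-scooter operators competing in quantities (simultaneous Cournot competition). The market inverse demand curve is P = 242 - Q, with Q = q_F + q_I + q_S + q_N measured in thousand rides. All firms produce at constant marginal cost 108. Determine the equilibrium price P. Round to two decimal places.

134.80

Each firm earns π_i = (242 - Q)q_i - 108q_i.
Setting ∂π_i/∂q_i = 0 with rivals' quantities fixed: 134 - 2q_i - Σ_{j≠i} q_j = 0.
By symmetry each firm produces the same amount; substituting Σ_{j≠i} q_j = 3q_i yields q_i = 134/5.
Total output Q = 536/5, so price P = 242 - 536/5 = 674/5.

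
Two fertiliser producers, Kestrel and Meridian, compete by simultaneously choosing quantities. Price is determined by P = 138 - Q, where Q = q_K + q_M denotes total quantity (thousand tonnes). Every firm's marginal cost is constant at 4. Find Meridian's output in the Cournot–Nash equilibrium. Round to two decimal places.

A representative firm's profit is π_i = q_i(138 - Q) - 4q_i.
First-order condition (treating rivals' output as given): 134 - 2q_i - q_j = 0.
With identical firms every q_j equals q_i, so q_j = q_i and 134 = 3q_i, giving q_i = 134/3.

44.67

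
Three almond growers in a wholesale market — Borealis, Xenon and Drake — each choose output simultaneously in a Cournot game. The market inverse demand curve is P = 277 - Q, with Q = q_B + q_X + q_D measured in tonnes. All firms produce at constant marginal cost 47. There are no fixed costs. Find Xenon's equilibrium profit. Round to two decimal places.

3306.25

Each firm earns π_i = (277 - Q)q_i - 47q_i.
Setting ∂π_i/∂q_i = 0 with rivals' quantities fixed: 230 - 2q_i - Σ_{j≠i} q_j = 0.
By symmetry each firm produces the same amount; substituting Σ_{j≠i} q_j = 2q_i yields q_i = 230/4 = 115/2.
Price P = 277 - 345/2 = 209/2.
Xenon's profit: (209/2 - 47)·(115/2) = 3306.2500.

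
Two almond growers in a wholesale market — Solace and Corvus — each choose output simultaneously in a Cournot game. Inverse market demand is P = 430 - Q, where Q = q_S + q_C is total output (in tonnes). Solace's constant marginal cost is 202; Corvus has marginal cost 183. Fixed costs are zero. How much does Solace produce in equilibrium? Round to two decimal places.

Solace's profit: π_S = (430 - Q)q_S - (202q_S). Setting ∂π_S/∂q_S = 0: 228 - 2q_S - (q_C) = 0.
Corvus's first-order condition: 247 - 2q_C - (q_S) = 0.
Best responses: q_S = (228 - q_C)/2, q_C = (247 - q_S)/2.
Solving the pair: q_S = 209/3, q_C = 266/3.

69.67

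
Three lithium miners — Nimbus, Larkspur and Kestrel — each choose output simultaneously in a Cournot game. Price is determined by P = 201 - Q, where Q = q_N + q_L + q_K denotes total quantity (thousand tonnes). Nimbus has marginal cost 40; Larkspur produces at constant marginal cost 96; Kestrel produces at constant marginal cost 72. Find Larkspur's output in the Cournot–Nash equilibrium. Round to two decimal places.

Nimbus's profit: π_N = (201 - Q)q_N - (40q_N). Setting ∂π_N/∂q_N = 0: 161 - 2q_N - (q_L + q_K) = 0.
Larkspur's first-order condition: 105 - 2q_L - (q_N + q_K) = 0.
Kestrel's profit: π_K = (201 - Q)q_K - (72q_K). Setting ∂π_K/∂q_K = 0: 129 - 2q_K - (q_N + q_L) = 0.
Summing all 3 equations gives 395 − 4Q = 0, hence Q = 395/4.
Back-substituting: q_N = (161 − 395/4) = 249/4, q_L = (105 − 395/4) = 25/4, q_K = (129 − 395/4) = 121/4.

6.25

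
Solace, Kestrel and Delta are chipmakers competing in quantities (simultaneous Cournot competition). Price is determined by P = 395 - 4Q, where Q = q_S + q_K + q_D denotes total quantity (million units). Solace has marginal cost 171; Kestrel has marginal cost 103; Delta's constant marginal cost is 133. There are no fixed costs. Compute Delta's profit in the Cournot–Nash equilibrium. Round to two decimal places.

Solace's profit: π_S = (395 - 4Q)q_S - (171q_S). Setting ∂π_S/∂q_S = 0: 224 - 8q_S - 4(q_K + q_D) = 0.
Kestrel's profit: π_K = (395 - 4Q)q_K - (103q_K). Setting ∂π_K/∂q_K = 0: 292 - 8q_K - 4(q_S + q_D) = 0.
Delta's first-order condition: 262 - 8q_D - 4(q_S + q_K) = 0.
Adding the 3 conditions: 778 − 8Q − 8Q = 0, i.e. Q = 389/8.
Back-substituting: q_S = (224 − 389/2)/4 = 59/8, q_K = (292 − 389/2)/4 = 195/8, q_D = (262 − 389/2)/4 = 135/8.
Price P = 395 - 4·(389/8) = 401/2.
Delta's profit: (401/2 - 133)·(135/8) = 1139.0625.

1139.06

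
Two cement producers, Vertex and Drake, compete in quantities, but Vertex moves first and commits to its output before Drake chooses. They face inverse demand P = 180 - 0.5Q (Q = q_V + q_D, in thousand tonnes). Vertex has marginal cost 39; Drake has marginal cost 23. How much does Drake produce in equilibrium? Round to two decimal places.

Solve by backward induction. Given q_V, the follower Drake maximises π_D = (180 - (1/2)q_V - (1/2)q_D)q_D - 23q_D.
Setting the follower's marginal profit to zero, 157 - (1/2)q_V - q_D = 0, i.e. q_D = (157 - (1/2)q_V).
Vertex substitutes q_D(q_V) into its own profit: π_V = q_V(180 - (1/2)q_V - (157 - (1/2)q_V)/2) - 39q_V = (203/2 - (1/4)q_V)q_V - 39q_V.
Maximising: ∂π_V/∂q_V = 125/2 - (1/2)q_V = 0, giving q_V = 125.
Then q_D = (157 - (1/2)·125) = 189/2.

94.50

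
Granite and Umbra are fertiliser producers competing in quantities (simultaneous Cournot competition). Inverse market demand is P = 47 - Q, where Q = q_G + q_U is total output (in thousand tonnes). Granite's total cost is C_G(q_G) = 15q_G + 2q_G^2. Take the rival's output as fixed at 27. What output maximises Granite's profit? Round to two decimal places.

0.83

With the rival's output fixed at 27, Granite's profit is π_G = (47 - 27 - q_G)q_G - (15q_G + 2q_G²) = (20 - q_G)q_G - (15q_G + 2q_G²).
∂π_G/∂q_G = 5 - 6q_G = 0, so q_G = 5/6.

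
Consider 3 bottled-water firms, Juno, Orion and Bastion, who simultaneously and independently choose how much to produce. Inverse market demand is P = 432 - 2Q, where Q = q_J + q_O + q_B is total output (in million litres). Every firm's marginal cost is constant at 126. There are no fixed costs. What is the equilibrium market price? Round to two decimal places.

202.50

Each firm earns π_i = (432 - 2Q)q_i - 126q_i.
Setting ∂π_i/∂q_i = 0 with rivals' quantities fixed: 306 - 4q_i - 2·Σ_{j≠i} q_j = 0.
By symmetry each firm produces the same amount; substituting Σ_{j≠i} q_j = 2q_i yields q_i = 306/8 = 153/4.
Total output Q = 459/4, so price P = 432 - 2·(459/4) = 405/2.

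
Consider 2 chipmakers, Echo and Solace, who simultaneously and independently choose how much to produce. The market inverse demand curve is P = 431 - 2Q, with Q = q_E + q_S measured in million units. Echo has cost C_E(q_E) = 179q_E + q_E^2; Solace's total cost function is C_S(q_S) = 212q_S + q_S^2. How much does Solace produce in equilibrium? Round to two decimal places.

Echo's profit: π_E = (431 - 2Q)q_E - (179q_E + q_E²). Setting ∂π_E/∂q_E = 0: 252 - 6q_E - 2(q_S) = 0.
Solace's first-order condition: 219 - 6q_S - 2(q_E) = 0.
Best responses: q_E = (252 - 2q_S)/6, q_S = (219 - 2q_E)/6.
Solving the pair: q_E = 537/16, q_S = 405/16.

25.31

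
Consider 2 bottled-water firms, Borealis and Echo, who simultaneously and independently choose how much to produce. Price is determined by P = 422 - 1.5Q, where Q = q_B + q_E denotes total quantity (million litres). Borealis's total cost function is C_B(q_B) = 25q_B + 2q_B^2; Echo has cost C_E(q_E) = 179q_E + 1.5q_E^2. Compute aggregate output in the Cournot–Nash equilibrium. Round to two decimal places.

78.57

Borealis's profit: π_B = (422 - 1.5Q)q_B - (25q_B + 2q_B²). Setting ∂π_B/∂q_B = 0: 397 - 7q_B - (3/2)(q_E) = 0.
Echo's first-order condition: 243 - 6q_E - (3/2)(q_B) = 0.
Rearranging gives the reaction functions q_B = (397 - (3/2)q_E)/7 and q_E = (243 - (3/2)q_B)/6.
Substituting one into the other gives q_B = 50.7547 and q_E = 1474/53.
Total output Q = 50.7547 + 1474/53 = 78.5660.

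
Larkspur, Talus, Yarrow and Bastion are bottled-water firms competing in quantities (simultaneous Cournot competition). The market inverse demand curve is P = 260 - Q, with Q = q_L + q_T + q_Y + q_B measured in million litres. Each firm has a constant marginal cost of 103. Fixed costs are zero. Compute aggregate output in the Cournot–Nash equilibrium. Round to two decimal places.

125.60

A representative firm's profit is π_i = q_i(260 - Q) - 103q_i.
Setting ∂π_i/∂q_i = 0 with rivals' quantities fixed: 157 - 2q_i - Σ_{j≠i} q_j = 0.
By symmetry each firm produces the same amount; substituting Σ_{j≠i} q_j = 3q_i yields q_i = 157/5.
Total output Q = 157/5 + 157/5 + 157/5 + 157/5 = 628/5.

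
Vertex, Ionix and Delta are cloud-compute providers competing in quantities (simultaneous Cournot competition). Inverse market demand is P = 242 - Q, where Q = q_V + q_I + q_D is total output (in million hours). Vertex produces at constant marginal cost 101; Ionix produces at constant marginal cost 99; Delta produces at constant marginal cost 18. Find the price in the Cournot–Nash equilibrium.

115

Vertex's profit: π_V = (242 - Q)q_V - (101q_V). Setting ∂π_V/∂q_V = 0: 141 - 2q_V - (q_I + q_D) = 0.
Ionix's profit: π_I = (242 - Q)q_I - (99q_I). Setting ∂π_I/∂q_I = 0: 143 - 2q_I - (q_V + q_D) = 0.
Delta's first-order condition: 224 - 2q_D - (q_V + q_I) = 0.
Summing all 3 equations gives 508 − 4Q = 0, hence Q = 127.
Back-substituting: q_V = (141 − 127) = 14, q_I = (143 − 127) = 16, q_D = (224 − 127) = 97.
Total output Q = 127, so price P = 242 - 127 = 115.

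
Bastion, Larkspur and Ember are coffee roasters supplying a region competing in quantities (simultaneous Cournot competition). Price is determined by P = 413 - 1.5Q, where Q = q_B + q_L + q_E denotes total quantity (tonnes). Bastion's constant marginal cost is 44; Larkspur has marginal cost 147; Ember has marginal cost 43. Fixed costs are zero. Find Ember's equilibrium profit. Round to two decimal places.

Bastion's profit: π_B = (413 - 1.5Q)q_B - (44q_B). Setting ∂π_B/∂q_B = 0: 369 - 3q_B - (3/2)(q_L + q_E) = 0.
Larkspur's first-order condition: 266 - 3q_L - (3/2)(q_B + q_E) = 0.
Ember's profit: π_E = (413 - 1.5Q)q_E - (43q_E). Setting ∂π_E/∂q_E = 0: 370 - 3q_E - (3/2)(q_B + q_L) = 0.
Adding the 3 conditions: 1005 − 3Q − 3Q = 0, i.e. Q = 335/2.
Back-substituting: q_B = (369 − 1005/4)/(3/2) = 157/2, q_L = (266 − 1005/4)/(3/2) = 59/6, q_E = (370 − 1005/4)/(3/2) = 475/6.
Price P = 413 - (3/2)·(335/2) = 647/4.
Ember's profit: (647/4 - 43)·(475/6) = 9401.0417.

9401.04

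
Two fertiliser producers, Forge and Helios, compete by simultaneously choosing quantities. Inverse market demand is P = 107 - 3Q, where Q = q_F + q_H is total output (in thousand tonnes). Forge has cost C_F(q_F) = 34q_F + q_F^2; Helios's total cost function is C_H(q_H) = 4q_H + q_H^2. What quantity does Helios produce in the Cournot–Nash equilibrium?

11

Forge's profit: π_F = (107 - 3Q)q_F - (34q_F + q_F²). Setting ∂π_F/∂q_F = 0: 73 - 8q_F - 3(q_H) = 0.
Helios's first-order condition: 103 - 8q_H - 3(q_F) = 0.
Best responses: q_F = (73 - 3q_H)/8, q_H = (103 - 3q_F)/8.
Substituting one into the other gives q_F = 5 and q_H = 11.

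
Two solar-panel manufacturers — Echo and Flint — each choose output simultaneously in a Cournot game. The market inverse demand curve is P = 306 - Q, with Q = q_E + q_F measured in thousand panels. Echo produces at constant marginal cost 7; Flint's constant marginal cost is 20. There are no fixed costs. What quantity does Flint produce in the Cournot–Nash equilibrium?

91

Echo's profit: π_E = (306 - Q)q_E - (7q_E). Setting ∂π_E/∂q_E = 0: 299 - 2q_E - (q_F) = 0.
Flint's first-order condition: 286 - 2q_F - (q_E) = 0.
Rearranging gives the reaction functions q_E = (299 - q_F)/2 and q_F = (286 - q_E)/2.
Solving the pair: q_E = 104, q_F = 91.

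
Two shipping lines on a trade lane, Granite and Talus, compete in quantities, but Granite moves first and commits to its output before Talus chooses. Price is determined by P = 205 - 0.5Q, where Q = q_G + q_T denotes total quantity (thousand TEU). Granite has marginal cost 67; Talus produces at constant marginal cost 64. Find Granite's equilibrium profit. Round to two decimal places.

Solve by backward induction. Given q_G, the follower Talus maximises π_T = (205 - (1/2)q_G - (1/2)q_T)q_T - 64q_T.
∂π_T/∂q_T = 141 - (1/2)q_G - q_T = 0 gives the reaction function q_T = (141 - (1/2)q_G).
Granite substitutes q_T(q_G) into its own profit: π_G = q_G(205 - (1/2)q_G - (141 - (1/2)q_G)/2) - 67q_G = (269/2 - (1/4)q_G)q_G - 67q_G.
The leader's first-order condition 135/2 - (1/2)q_G = 0 yields q_G = 135.
Then q_T = (141 - (1/2)·135) = 147/2.
Price P = 205 - (1/2)·(417/2) = 403/4.
Granite's profit: (403/4 - 67)·135 = 4556.2500.

4556.25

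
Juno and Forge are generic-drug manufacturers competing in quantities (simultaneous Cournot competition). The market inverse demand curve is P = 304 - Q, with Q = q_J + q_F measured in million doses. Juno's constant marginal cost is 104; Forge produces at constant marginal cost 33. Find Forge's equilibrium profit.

12996

Juno's profit: π_J = (304 - Q)q_J - (104q_J). Setting ∂π_J/∂q_J = 0: 200 - 2q_J - (q_F) = 0.
Forge's profit: π_F = (304 - Q)q_F - (33q_F). Setting ∂π_F/∂q_F = 0: 271 - 2q_F - (q_J) = 0.
So q_J = (200 - q_F)/2 and q_F = (271 - q_J)/2.
Solving the pair: q_J = 43, q_F = 114.
Price P = 304 - 157 = 147.
Forge's profit: (147 - 33)·114 = 12996.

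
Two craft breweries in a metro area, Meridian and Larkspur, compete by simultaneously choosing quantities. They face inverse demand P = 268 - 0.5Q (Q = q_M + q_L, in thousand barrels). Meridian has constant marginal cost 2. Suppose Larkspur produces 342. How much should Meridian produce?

With the rival's output fixed at 342, Meridian's profit is π_M = (268 - (1/2)·342 - (1/2)q_M)q_M - (2q_M) = (97 - (1/2)q_M)q_M - (2q_M).
∂π_M/∂q_M = 95 - q_M = 0, so q_M = 95.

95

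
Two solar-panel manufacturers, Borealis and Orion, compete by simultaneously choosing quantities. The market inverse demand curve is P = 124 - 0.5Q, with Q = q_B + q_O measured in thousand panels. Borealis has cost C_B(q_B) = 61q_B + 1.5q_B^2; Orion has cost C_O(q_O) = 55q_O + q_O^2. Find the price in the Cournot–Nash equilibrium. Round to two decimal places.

Borealis's profit: π_B = (124 - 0.5Q)q_B - (61q_B + (3/2)q_B²). Setting ∂π_B/∂q_B = 0: 63 - 4q_B - (1/2)(q_O) = 0.
Orion's first-order condition: 69 - 3q_O - (1/2)(q_B) = 0.
Rearranging gives the reaction functions q_B = (63 - (1/2)q_O)/4 and q_O = (69 - (1/2)q_B)/3.
Solving the pair: q_B = 618/47, q_O = 978/47.
Total output Q = 1596/47, so price P = 124 - (1/2)·(1596/47) = 107.0213.

107.02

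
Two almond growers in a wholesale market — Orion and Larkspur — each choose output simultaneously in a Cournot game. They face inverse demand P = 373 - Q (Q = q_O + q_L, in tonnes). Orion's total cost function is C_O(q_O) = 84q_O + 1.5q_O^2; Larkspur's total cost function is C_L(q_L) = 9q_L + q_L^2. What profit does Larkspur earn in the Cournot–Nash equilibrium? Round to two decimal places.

12985.93

Orion's profit: π_O = (373 - Q)q_O - (84q_O + (3/2)q_O²). Setting ∂π_O/∂q_O = 0: 289 - 5q_O - (q_L) = 0.
Larkspur's profit: π_L = (373 - Q)q_L - (9q_L + q_L²). Setting ∂π_L/∂q_L = 0: 364 - 4q_L - (q_O) = 0.
So q_O = (289 - q_L)/5 and q_L = (364 - q_O)/4.
Substituting one into the other gives q_O = 792/19 and q_L = 1531/19.
Price P = 373 - 122.2632 = 250.7368.
Larkspur's profit: 250.7368·(1531/19) - 9·(1531/19) - (1531/19)² = 12985.9335.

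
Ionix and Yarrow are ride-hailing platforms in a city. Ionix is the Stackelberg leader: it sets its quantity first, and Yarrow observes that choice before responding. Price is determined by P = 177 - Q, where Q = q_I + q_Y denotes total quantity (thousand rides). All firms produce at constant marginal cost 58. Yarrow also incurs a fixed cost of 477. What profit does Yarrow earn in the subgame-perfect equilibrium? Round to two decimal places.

408.06

Solve by backward induction. Given q_I, the follower Yarrow maximises π_Y = (177 - q_I - q_Y)q_Y - 58q_Y.
Setting the follower's marginal profit to zero, 119 - q_I - 2q_Y = 0, i.e. q_Y = (119 - q_I)/2.
Ionix substitutes q_Y(q_I) into its own profit: π_I = q_I(177 - q_I - (119 - q_I)/2) - 58q_I = (235/2 - (1/2)q_I)q_I - 58q_I.
The leader's first-order condition 119/2 - q_I = 0 yields q_I = 119/2.
Then q_Y = (119 - 119/2)/2 = 119/4.
Price P = 177 - 357/4 = 351/4.
Yarrow's profit: (351/4 - 58)·(119/4) - 477 = 408.0625.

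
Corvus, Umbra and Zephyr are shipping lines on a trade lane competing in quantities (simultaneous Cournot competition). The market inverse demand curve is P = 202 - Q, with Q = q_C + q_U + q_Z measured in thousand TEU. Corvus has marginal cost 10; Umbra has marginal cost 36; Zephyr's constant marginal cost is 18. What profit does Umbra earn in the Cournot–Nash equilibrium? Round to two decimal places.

Corvus's profit: π_C = (202 - Q)q_C - (10q_C). Setting ∂π_C/∂q_C = 0: 192 - 2q_C - (q_U + q_Z) = 0.
Umbra's first-order condition: 166 - 2q_U - (q_C + q_Z) = 0.
Zephyr's first-order condition: 184 - 2q_Z - (q_C + q_U) = 0.
Summing all 3 equations gives 542 − 4Q = 0, hence Q = 271/2.
Back-substituting: q_C = (192 − 271/2) = 113/2, q_U = (166 − 271/2) = 61/2, q_Z = (184 − 271/2) = 97/2.
Price P = 202 - 271/2 = 133/2.
Umbra's profit: (133/2 - 36)·(61/2) = 930.2500.

930.25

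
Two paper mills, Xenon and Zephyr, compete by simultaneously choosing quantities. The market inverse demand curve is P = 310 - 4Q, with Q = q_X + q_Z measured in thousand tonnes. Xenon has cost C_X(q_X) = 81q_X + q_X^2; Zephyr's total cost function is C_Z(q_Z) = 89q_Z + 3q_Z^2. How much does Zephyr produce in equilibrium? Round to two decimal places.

Xenon's profit: π_X = (310 - 4Q)q_X - (81q_X + q_X²). Setting ∂π_X/∂q_X = 0: 229 - 10q_X - 4(q_Z) = 0.
Zephyr's profit: π_Z = (310 - 4Q)q_Z - (89q_Z + 3q_Z²). Setting ∂π_Z/∂q_Z = 0: 221 - 14q_Z - 4(q_X) = 0.
Rearranging gives the reaction functions q_X = (229 - 4q_Z)/10 and q_Z = (221 - 4q_X)/14.
Solving the pair: q_X = 1161/62, q_Z = 647/62.

10.44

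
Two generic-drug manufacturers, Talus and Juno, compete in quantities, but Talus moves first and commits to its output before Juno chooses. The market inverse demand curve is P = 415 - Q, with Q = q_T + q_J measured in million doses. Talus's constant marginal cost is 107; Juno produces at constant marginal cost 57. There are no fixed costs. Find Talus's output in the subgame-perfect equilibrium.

Solve by backward induction. Given q_T, the follower Juno maximises π_J = (415 - q_T - q_J)q_J - 57q_J.
∂π_J/∂q_J = 358 - q_T - 2q_J = 0 gives the reaction function q_J = (358 - q_T)/2.
The leader anticipates this reaction. Substituting into P = 415 - Q gives P = 236 - (1/2)q_T, so π_T = (236 - (1/2)q_T)q_T - 107q_T.
Leader FOC: 129 - q_T = 0, so q_T = 129.
Then q_J = (358 - 129)/2 = 229/2.

129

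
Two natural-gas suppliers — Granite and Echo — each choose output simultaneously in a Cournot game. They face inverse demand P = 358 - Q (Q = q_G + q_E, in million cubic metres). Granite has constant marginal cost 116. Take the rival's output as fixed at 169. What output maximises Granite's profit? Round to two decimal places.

36.50

With the rival's output fixed at 169, Granite's profit is π_G = (358 - 169 - q_G)q_G - (116q_G) = (189 - q_G)q_G - (116q_G).
∂π_G/∂q_G = 73 - 2q_G = 0, so q_G = 73/2.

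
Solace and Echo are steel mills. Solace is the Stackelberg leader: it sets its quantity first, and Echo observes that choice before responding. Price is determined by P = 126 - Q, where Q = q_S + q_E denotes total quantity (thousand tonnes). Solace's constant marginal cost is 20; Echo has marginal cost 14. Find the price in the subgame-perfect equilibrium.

The follower Echo best-responds to any q_S: π_E = (126 - Q)q_E - 14q_E.
Follower FOC: 112 - q_S - 2q_E = 0, so q_E(q_S) = (112 - q_S)/2.
Solace substitutes q_E(q_S) into its own profit: π_S = q_S(126 - q_S - (112 - q_S)/2) - 20q_S = (70 - (1/2)q_S)q_S - 20q_S.
The leader's first-order condition 50 - q_S = 0 yields q_S = 50.
Then q_E = (112 - 50)/2 = 31.
Total output Q = 81, so price P = 126 - 81 = 45.

45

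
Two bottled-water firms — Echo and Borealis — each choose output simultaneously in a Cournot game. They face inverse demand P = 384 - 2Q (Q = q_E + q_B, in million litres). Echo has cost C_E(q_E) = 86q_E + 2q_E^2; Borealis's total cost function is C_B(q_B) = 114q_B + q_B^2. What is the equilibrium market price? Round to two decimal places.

256.18

Echo's profit: π_E = (384 - 2Q)q_E - (86q_E + 2q_E²). Setting ∂π_E/∂q_E = 0: 298 - 8q_E - 2(q_B) = 0.
Borealis's profit: π_B = (384 - 2Q)q_B - (114q_B + q_B²). Setting ∂π_B/∂q_B = 0: 270 - 6q_B - 2(q_E) = 0.
Best responses: q_E = (298 - 2q_B)/8, q_B = (270 - 2q_E)/6.
Solving the pair: q_E = 312/11, q_B = 391/11.
Total output Q = 703/11, so price P = 384 - 2·(703/11) = 256.1818.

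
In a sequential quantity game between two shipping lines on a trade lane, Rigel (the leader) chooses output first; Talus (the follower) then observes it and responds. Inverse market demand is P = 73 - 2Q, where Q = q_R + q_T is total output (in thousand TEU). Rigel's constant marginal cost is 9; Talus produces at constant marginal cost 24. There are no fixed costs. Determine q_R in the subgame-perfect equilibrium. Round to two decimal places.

The follower Talus best-responds to any q_R: π_T = (73 - 2Q)q_T - 24q_T.
Follower FOC: 49 - 2q_R - 4q_T = 0, so q_T(q_R) = (49 - 2q_R)/4.
The leader anticipates this reaction. Substituting into P = 73 - 2Q gives P = 97/2 - q_R, so π_R = (97/2 - q_R)q_R - 9q_R.
The leader's first-order condition 79/2 - 2q_R = 0 yields q_R = 79/4.
Then q_T = (49 - 2·(79/4))/4 = 19/8.

19.75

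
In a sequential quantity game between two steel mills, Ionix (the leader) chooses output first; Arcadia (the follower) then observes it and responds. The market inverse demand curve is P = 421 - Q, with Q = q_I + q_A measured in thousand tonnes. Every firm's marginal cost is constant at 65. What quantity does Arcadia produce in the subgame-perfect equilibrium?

89

Solve by backward induction. Given q_I, the follower Arcadia maximises π_A = (421 - q_I - q_A)q_A - 65q_A.
Setting the follower's marginal profit to zero, 356 - q_I - 2q_A = 0, i.e. q_A = (356 - q_I)/2.
The leader anticipates this reaction. Substituting into P = 421 - Q gives P = 243 - (1/2)q_I, so π_I = (243 - (1/2)q_I)q_I - 65q_I.
Leader FOC: 178 - q_I = 0, so q_I = 178.
Then q_A = (356 - 178)/2 = 89.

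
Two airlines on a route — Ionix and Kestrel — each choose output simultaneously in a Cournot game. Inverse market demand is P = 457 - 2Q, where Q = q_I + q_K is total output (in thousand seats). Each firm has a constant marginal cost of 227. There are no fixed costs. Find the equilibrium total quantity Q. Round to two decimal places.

76.67

A representative firm's profit is π_i = q_i(457 - 2Q) - 227q_i.
Setting ∂π_i/∂q_i = 0 with rivals' quantities fixed: 230 - 4q_i - 2q_j = 0.
By symmetry each firm produces the same amount; substituting q_j = q_i yields q_i = 230/6 = 115/3.
Total output Q = 115/3 + 115/3 = 230/3.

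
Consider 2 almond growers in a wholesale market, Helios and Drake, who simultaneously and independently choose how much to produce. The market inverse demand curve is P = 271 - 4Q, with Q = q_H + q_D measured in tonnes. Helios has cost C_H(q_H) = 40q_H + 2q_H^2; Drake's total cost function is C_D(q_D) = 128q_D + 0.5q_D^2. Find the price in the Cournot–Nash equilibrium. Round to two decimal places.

Helios's profit: π_H = (271 - 4Q)q_H - (40q_H + 2q_H²). Setting ∂π_H/∂q_H = 0: 231 - 12q_H - 4(q_D) = 0.
Drake's first-order condition: 143 - 9q_D - 4(q_H) = 0.
Rearranging gives the reaction functions q_H = (231 - 4q_D)/12 and q_D = (143 - 4q_H)/9.
Substituting one into the other gives q_H = 1507/92 and q_D = 198/23.
Total output Q = 24.9891, so price P = 271 - 4·24.9891 = 171.0435.

171.04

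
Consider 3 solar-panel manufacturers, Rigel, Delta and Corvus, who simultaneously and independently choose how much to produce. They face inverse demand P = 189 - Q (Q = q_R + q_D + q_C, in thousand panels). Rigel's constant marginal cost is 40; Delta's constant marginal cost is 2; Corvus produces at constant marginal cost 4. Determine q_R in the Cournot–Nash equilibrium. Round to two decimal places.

Rigel's profit: π_R = (189 - Q)q_R - (40q_R). Setting ∂π_R/∂q_R = 0: 149 - 2q_R - (q_D + q_C) = 0.
Delta's first-order condition: 187 - 2q_D - (q_R + q_C) = 0.
Corvus's first-order condition: 185 - 2q_C - (q_R + q_D) = 0.
Adding the 3 first-order conditions: 521 − 4Q = 0, so Q = 521/4.
Back-substituting: q_R = (149 − 521/4) = 75/4, q_D = (187 − 521/4) = 227/4, q_C = (185 − 521/4) = 219/4.

18.75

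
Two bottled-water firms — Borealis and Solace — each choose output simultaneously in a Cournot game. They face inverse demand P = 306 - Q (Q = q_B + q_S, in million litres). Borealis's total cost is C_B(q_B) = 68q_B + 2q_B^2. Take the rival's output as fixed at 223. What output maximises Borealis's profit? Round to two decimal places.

2.50

With the rival's output fixed at 223, Borealis's profit is π_B = (306 - 223 - q_B)q_B - (68q_B + 2q_B²) = (83 - q_B)q_B - (68q_B + 2q_B²).
∂π_B/∂q_B = 15 - 6q_B = 0, so q_B = 5/2.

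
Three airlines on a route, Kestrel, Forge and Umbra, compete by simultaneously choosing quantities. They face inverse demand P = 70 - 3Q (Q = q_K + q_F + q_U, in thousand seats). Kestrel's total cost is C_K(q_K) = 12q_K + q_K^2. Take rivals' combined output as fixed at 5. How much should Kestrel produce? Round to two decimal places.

With rivals' combined output fixed at 5, Kestrel's profit is π_K = (70 - 3·5 - 3q_K)q_K - (12q_K + q_K²) = (55 - 3q_K)q_K - (12q_K + q_K²).
∂π_K/∂q_K = 43 - 8q_K = 0, so q_K = 43/8.

5.38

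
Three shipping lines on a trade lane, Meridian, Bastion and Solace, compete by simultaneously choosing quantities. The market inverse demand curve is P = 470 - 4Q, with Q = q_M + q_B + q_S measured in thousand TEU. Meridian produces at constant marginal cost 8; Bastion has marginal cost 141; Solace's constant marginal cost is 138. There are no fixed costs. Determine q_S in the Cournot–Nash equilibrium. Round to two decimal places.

12.81

Meridian's profit: π_M = (470 - 4Q)q_M - (8q_M). Setting ∂π_M/∂q_M = 0: 462 - 8q_M - 4(q_B + q_S) = 0.
Bastion's first-order condition: 329 - 8q_B - 4(q_M + q_S) = 0.
Solace's first-order condition: 332 - 8q_S - 4(q_M + q_B) = 0.
Adding the 3 first-order conditions: 1123 − 16Q = 0, so Q = 1123/16.
Back-substituting: q_M = (462 − 1123/4)/4 = 725/16, q_B = (329 − 1123/4)/4 = 193/16, q_S = (332 − 1123/4)/4 = 205/16.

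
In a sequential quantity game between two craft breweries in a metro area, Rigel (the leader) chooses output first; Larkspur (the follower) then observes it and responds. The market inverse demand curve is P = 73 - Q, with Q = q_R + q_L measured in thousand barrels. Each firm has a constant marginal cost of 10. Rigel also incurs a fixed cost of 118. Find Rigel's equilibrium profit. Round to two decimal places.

378.13

Solve by backward induction. Given q_R, the follower Larkspur maximises π_L = (73 - q_R - q_L)q_L - 10q_L.
Follower FOC: 63 - q_R - 2q_L = 0, so q_L(q_R) = (63 - q_R)/2.
Rigel substitutes q_L(q_R) into its own profit: π_R = q_R(73 - q_R - (63 - q_R)/2) - 10q_R = (83/2 - (1/2)q_R)q_R - 10q_R.
The leader's first-order condition 63/2 - q_R = 0 yields q_R = 63/2.
Then q_L = (63 - 63/2)/2 = 63/4.
Price P = 73 - 189/4 = 103/4.
Rigel's profit: (103/4 - 10)·(63/2) - 118 = 378.1250.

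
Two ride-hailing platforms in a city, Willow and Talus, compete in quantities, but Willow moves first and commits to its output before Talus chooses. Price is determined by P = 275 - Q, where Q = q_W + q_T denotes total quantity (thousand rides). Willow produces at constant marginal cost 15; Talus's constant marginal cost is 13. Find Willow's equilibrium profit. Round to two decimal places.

8320.50

The follower Talus best-responds to any q_W: π_T = (275 - Q)q_T - 13q_T.
∂π_T/∂q_T = 262 - q_W - 2q_T = 0 gives the reaction function q_T = (262 - q_W)/2.
Willow substitutes q_T(q_W) into its own profit: π_W = q_W(275 - q_W - (262 - q_W)/2) - 15q_W = (144 - (1/2)q_W)q_W - 15q_W.
Leader FOC: 129 - q_W = 0, so q_W = 129.
Then q_T = (262 - 129)/2 = 133/2.
Price P = 275 - 391/2 = 159/2.
Willow's profit: (159/2 - 15)·129 = 8320.5000.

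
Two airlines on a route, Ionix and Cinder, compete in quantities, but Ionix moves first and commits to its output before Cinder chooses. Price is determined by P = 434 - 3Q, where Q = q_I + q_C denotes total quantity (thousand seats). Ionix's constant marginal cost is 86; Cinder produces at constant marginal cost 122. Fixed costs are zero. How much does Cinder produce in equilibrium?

Solve by backward induction. Given q_I, the follower Cinder maximises π_C = (434 - 3q_I - 3q_C)q_C - 122q_C.
∂π_C/∂q_C = 312 - 3q_I - 6q_C = 0 gives the reaction function q_C = (312 - 3q_I)/6.
Ionix substitutes q_C(q_I) into its own profit: π_I = q_I(434 - 3q_I - (312 - 3q_I)/2) - 86q_I = (278 - (3/2)q_I)q_I - 86q_I.
The leader's first-order condition 192 - 3q_I = 0 yields q_I = 64.
Then q_C = (312 - 3·64)/6 = 20.

20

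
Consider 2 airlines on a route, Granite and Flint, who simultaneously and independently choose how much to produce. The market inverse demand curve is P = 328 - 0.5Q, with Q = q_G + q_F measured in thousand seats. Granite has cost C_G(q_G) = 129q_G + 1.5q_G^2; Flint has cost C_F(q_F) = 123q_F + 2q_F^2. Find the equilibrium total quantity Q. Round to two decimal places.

Granite's profit: π_G = (328 - 0.5Q)q_G - (129q_G + (3/2)q_G²). Setting ∂π_G/∂q_G = 0: 199 - 4q_G - (1/2)(q_F) = 0.
Flint's profit: π_F = (328 - 0.5Q)q_F - (123q_F + 2q_F²). Setting ∂π_F/∂q_F = 0: 205 - 5q_F - (1/2)(q_G) = 0.
Best responses: q_G = (199 - (1/2)q_F)/4, q_F = (205 - (1/2)q_G)/5.
Substituting one into the other gives q_G = 45.1899 and q_F = 36.4810.
Total output Q = 45.1899 + 36.4810 = 81.6709.

81.67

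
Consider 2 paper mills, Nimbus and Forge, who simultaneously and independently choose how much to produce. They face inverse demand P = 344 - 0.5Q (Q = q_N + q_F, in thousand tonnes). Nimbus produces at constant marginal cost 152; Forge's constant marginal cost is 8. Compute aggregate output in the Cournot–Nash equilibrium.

Nimbus's profit: π_N = (344 - 0.5Q)q_N - (152q_N). Setting ∂π_N/∂q_N = 0: 192 - q_N - (1/2)(q_F) = 0.
Forge's first-order condition: 336 - q_F - (1/2)(q_N) = 0.
Rearranging gives the reaction functions q_N = (192 - (1/2)q_F) and q_F = (336 - (1/2)q_N).
Solving the pair: q_N = 32, q_F = 320.
Total output Q = 32 + 320 = 352.

352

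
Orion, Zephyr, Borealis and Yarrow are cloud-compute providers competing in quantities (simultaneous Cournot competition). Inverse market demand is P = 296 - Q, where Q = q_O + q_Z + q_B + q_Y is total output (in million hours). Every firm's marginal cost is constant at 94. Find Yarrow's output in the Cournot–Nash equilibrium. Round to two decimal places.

A representative firm's profit is π_i = q_i(296 - Q) - 94q_i.
First-order condition (treating rivals' output as given): 202 - 2q_i - Σ_{j≠i} q_j = 0.
With identical firms every q_j equals q_i, so Σ_{j≠i} q_j = 3q_i and 202 = 5q_i, giving q_i = 202/5.

40.40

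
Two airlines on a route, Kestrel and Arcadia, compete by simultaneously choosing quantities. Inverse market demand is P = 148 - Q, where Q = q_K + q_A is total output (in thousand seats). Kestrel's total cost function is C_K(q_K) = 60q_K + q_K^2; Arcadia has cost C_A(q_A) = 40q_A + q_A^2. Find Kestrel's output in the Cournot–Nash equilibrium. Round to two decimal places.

16.27

Kestrel's profit: π_K = (148 - Q)q_K - (60q_K + q_K²). Setting ∂π_K/∂q_K = 0: 88 - 4q_K - (q_A) = 0.
Arcadia's profit: π_A = (148 - Q)q_A - (40q_A + q_A²). Setting ∂π_A/∂q_A = 0: 108 - 4q_A - (q_K) = 0.
Best responses: q_K = (88 - q_A)/4, q_A = (108 - q_K)/4.
Solving the pair: q_K = 244/15, q_A = 344/15.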